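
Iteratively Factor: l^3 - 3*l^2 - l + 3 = (l - 3)*(l^2 - 1) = (l - 3)*(l - 1)*(l + 1)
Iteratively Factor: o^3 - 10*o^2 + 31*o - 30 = (o - 3)*(o^2 - 7*o + 10) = (o - 5)*(o - 3)*(o - 2)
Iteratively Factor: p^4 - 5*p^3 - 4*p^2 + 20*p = (p - 5)*(p^3 - 4*p) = (p - 5)*(p + 2)*(p^2 - 2*p) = p*(p - 5)*(p + 2)*(p - 2)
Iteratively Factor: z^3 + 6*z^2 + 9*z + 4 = (z + 1)*(z^2 + 5*z + 4) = (z + 1)*(z + 4)*(z + 1)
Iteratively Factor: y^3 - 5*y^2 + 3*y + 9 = (y + 1)*(y^2 - 6*y + 9) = (y - 3)*(y + 1)*(y - 3)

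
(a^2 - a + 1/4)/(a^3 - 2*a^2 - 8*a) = (-a^2 + a - 1/4)/(a*(-a^2 + 2*a + 8))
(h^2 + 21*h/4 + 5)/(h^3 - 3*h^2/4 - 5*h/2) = (h + 4)/(h*(h - 2))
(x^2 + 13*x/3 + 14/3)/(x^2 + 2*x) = (x + 7/3)/x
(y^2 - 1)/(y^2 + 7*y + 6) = (y - 1)/(y + 6)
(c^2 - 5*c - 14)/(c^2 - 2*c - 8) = (c - 7)/(c - 4)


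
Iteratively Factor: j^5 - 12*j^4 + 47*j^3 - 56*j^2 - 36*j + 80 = (j - 2)*(j^4 - 10*j^3 + 27*j^2 - 2*j - 40) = (j - 4)*(j - 2)*(j^3 - 6*j^2 + 3*j + 10) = (j - 5)*(j - 4)*(j - 2)*(j^2 - j - 2) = (j - 5)*(j - 4)*(j - 2)*(j + 1)*(j - 2)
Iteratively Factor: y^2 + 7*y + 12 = (y + 4)*(y + 3)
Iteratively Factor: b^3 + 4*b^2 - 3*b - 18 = (b + 3)*(b^2 + b - 6) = (b + 3)^2*(b - 2)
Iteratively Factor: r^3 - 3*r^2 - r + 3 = (r + 1)*(r^2 - 4*r + 3) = (r - 1)*(r + 1)*(r - 3)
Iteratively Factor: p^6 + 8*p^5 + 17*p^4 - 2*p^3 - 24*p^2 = (p - 1)*(p^5 + 9*p^4 + 26*p^3 + 24*p^2) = (p - 1)*(p + 4)*(p^4 + 5*p^3 + 6*p^2) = (p - 1)*(p + 3)*(p + 4)*(p^3 + 2*p^2) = p*(p - 1)*(p + 3)*(p + 4)*(p^2 + 2*p) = p*(p - 1)*(p + 2)*(p + 3)*(p + 4)*(p)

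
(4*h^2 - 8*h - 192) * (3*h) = 12*h^3 - 24*h^2 - 576*h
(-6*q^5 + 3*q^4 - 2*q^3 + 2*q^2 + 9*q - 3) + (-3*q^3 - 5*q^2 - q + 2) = -6*q^5 + 3*q^4 - 5*q^3 - 3*q^2 + 8*q - 1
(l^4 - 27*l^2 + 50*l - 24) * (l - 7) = l^5 - 7*l^4 - 27*l^3 + 239*l^2 - 374*l + 168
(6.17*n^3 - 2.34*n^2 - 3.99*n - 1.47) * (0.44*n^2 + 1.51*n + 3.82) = 2.7148*n^5 + 8.2871*n^4 + 18.2804*n^3 - 15.6105*n^2 - 17.4615*n - 5.6154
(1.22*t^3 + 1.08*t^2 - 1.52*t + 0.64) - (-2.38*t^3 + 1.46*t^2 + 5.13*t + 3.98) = 3.6*t^3 - 0.38*t^2 - 6.65*t - 3.34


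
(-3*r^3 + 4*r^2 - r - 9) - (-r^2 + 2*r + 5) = -3*r^3 + 5*r^2 - 3*r - 14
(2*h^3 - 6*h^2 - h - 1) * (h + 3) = 2*h^4 - 19*h^2 - 4*h - 3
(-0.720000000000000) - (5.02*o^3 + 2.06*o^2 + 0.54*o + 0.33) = -5.02*o^3 - 2.06*o^2 - 0.54*o - 1.05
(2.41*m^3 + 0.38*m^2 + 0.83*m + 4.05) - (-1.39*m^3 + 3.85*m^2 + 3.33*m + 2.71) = 3.8*m^3 - 3.47*m^2 - 2.5*m + 1.34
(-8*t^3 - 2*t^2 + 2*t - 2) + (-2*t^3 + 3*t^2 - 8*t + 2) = -10*t^3 + t^2 - 6*t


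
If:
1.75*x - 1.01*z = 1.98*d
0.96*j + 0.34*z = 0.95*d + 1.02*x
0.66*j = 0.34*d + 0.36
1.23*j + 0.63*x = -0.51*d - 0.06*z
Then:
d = 1.77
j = 1.46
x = -3.38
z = -9.32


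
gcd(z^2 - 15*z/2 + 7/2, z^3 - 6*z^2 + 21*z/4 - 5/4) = z - 1/2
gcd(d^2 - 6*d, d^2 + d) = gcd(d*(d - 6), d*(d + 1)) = d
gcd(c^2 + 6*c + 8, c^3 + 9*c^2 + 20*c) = c + 4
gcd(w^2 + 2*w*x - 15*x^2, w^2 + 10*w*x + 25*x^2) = w + 5*x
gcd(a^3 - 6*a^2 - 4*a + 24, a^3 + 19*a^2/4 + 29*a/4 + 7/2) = a + 2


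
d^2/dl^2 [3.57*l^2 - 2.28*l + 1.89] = 7.14000000000000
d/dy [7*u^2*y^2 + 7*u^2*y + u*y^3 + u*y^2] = u*(14*u*y + 7*u + 3*y^2 + 2*y)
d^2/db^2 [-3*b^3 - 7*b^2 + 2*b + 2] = -18*b - 14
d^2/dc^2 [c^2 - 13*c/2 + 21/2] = 2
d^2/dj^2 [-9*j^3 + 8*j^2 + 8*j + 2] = 16 - 54*j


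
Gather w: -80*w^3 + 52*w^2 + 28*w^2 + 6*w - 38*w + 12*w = -80*w^3 + 80*w^2 - 20*w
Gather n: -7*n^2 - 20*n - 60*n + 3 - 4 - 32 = -7*n^2 - 80*n - 33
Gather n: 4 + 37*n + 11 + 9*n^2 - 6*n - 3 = 9*n^2 + 31*n + 12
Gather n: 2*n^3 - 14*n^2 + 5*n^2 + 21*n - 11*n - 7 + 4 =2*n^3 - 9*n^2 + 10*n - 3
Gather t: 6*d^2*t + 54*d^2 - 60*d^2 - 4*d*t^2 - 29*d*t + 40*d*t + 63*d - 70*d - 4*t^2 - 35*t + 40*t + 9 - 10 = -6*d^2 - 7*d + t^2*(-4*d - 4) + t*(6*d^2 + 11*d + 5) - 1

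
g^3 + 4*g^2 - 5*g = g*(g - 1)*(g + 5)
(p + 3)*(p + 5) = p^2 + 8*p + 15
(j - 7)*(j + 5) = j^2 - 2*j - 35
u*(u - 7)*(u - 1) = u^3 - 8*u^2 + 7*u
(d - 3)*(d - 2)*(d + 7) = d^3 + 2*d^2 - 29*d + 42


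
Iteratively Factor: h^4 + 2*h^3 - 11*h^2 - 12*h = (h + 1)*(h^3 + h^2 - 12*h) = (h + 1)*(h + 4)*(h^2 - 3*h) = (h - 3)*(h + 1)*(h + 4)*(h)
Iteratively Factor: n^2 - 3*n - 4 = (n + 1)*(n - 4)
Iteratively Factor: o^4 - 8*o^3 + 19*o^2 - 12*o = (o)*(o^3 - 8*o^2 + 19*o - 12) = o*(o - 1)*(o^2 - 7*o + 12) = o*(o - 4)*(o - 1)*(o - 3)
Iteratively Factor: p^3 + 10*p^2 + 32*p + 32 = (p + 4)*(p^2 + 6*p + 8) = (p + 4)^2*(p + 2)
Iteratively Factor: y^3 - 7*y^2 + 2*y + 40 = (y - 4)*(y^2 - 3*y - 10) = (y - 5)*(y - 4)*(y + 2)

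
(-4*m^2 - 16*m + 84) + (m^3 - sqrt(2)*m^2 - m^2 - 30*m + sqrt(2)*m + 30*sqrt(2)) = m^3 - 5*m^2 - sqrt(2)*m^2 - 46*m + sqrt(2)*m + 30*sqrt(2) + 84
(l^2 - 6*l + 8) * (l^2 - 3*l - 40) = l^4 - 9*l^3 - 14*l^2 + 216*l - 320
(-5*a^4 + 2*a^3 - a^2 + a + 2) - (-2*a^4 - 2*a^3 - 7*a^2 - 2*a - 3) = -3*a^4 + 4*a^3 + 6*a^2 + 3*a + 5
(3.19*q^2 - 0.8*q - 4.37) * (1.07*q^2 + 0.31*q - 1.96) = 3.4133*q^4 + 0.1329*q^3 - 11.1763*q^2 + 0.2133*q + 8.5652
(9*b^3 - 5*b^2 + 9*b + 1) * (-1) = -9*b^3 + 5*b^2 - 9*b - 1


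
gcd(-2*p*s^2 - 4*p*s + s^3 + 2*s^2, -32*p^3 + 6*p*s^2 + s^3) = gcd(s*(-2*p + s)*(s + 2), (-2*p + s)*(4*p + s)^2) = 2*p - s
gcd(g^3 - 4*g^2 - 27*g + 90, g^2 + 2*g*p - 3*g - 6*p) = g - 3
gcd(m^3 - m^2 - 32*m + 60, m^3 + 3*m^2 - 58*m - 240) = m + 6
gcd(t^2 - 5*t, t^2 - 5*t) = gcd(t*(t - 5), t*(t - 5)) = t^2 - 5*t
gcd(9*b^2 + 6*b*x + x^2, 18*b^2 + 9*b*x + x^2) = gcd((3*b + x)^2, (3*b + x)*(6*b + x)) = 3*b + x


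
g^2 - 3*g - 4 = (g - 4)*(g + 1)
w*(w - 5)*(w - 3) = w^3 - 8*w^2 + 15*w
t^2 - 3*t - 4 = (t - 4)*(t + 1)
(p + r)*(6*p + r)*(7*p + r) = 42*p^3 + 55*p^2*r + 14*p*r^2 + r^3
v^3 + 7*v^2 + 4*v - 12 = (v - 1)*(v + 2)*(v + 6)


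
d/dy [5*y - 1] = 5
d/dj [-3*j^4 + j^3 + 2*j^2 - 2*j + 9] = -12*j^3 + 3*j^2 + 4*j - 2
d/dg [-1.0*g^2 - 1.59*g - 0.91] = -2.0*g - 1.59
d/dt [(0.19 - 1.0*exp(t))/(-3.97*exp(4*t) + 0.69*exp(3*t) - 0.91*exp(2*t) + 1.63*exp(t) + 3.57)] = (-11.91*exp(4*t) + 4.3972*exp(3*t) - 1.3033*exp(2*t) + 0.3458*exp(t) - 3.8797)*exp(t)/(15.7609*exp(8*t) - 5.4786*exp(7*t) + 7.7015*exp(6*t) - 14.198*exp(5*t) - 25.2683*exp(4*t) + 1.96*exp(3*t) - 3.8405*exp(2*t) + 11.6382*exp(t) + 12.7449)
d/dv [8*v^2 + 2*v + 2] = 16*v + 2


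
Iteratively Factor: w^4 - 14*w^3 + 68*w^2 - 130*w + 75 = (w - 1)*(w^3 - 13*w^2 + 55*w - 75) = (w - 5)*(w - 1)*(w^2 - 8*w + 15) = (w - 5)^2*(w - 1)*(w - 3)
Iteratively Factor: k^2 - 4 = (k + 2)*(k - 2)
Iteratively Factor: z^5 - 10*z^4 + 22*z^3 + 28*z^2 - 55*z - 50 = (z + 1)*(z^4 - 11*z^3 + 33*z^2 - 5*z - 50) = (z + 1)^2*(z^3 - 12*z^2 + 45*z - 50) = (z - 5)*(z + 1)^2*(z^2 - 7*z + 10) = (z - 5)*(z - 2)*(z + 1)^2*(z - 5)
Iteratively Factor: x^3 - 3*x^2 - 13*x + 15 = (x + 3)*(x^2 - 6*x + 5) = (x - 1)*(x + 3)*(x - 5)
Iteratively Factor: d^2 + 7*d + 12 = (d + 4)*(d + 3)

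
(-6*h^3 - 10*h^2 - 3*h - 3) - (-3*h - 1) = -6*h^3 - 10*h^2 - 2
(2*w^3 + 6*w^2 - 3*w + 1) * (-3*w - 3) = -6*w^4 - 24*w^3 - 9*w^2 + 6*w - 3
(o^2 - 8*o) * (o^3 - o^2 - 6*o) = o^5 - 9*o^4 + 2*o^3 + 48*o^2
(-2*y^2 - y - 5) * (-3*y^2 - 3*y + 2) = 6*y^4 + 9*y^3 + 14*y^2 + 13*y - 10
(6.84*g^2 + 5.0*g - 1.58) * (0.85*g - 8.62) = 5.814*g^3 - 54.7108*g^2 - 44.443*g + 13.6196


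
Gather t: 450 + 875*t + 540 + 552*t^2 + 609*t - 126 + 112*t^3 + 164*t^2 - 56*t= 112*t^3 + 716*t^2 + 1428*t + 864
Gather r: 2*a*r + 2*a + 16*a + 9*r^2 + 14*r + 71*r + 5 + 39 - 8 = 18*a + 9*r^2 + r*(2*a + 85) + 36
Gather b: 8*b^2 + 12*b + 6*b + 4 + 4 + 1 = 8*b^2 + 18*b + 9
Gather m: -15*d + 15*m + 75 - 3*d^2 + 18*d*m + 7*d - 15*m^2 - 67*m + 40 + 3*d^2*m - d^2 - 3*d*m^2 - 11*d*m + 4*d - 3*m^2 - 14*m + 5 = -4*d^2 - 4*d + m^2*(-3*d - 18) + m*(3*d^2 + 7*d - 66) + 120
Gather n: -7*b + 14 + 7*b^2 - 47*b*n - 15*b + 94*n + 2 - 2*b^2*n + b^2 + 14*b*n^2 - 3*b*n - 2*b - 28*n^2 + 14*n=8*b^2 - 24*b + n^2*(14*b - 28) + n*(-2*b^2 - 50*b + 108) + 16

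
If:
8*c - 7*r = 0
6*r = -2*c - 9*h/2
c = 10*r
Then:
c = 0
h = 0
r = 0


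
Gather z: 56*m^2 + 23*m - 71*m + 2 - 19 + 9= 56*m^2 - 48*m - 8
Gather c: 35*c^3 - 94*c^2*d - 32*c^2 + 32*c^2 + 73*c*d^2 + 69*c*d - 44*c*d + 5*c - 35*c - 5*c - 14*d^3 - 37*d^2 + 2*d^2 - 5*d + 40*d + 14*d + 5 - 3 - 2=35*c^3 - 94*c^2*d + c*(73*d^2 + 25*d - 35) - 14*d^3 - 35*d^2 + 49*d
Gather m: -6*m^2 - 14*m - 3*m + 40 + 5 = -6*m^2 - 17*m + 45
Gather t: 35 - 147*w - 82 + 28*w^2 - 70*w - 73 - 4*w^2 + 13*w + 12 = 24*w^2 - 204*w - 108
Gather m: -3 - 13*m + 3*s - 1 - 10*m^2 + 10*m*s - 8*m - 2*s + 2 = -10*m^2 + m*(10*s - 21) + s - 2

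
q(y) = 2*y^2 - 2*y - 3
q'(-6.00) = -26.00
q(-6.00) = 81.00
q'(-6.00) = -26.00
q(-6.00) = 81.00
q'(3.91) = 13.64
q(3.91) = 19.76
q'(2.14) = 6.56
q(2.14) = 1.88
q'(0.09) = -1.64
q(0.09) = -3.16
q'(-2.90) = -13.60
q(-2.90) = 19.62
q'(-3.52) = -16.08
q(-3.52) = 28.82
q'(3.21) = 10.84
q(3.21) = 11.19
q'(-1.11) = -6.44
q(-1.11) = 1.68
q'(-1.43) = -7.72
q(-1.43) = 3.95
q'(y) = 4*y - 2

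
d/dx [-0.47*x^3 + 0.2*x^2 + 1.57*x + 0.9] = -1.41*x^2 + 0.4*x + 1.57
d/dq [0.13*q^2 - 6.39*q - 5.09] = 0.26*q - 6.39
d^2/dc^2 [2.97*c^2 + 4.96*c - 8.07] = 5.94000000000000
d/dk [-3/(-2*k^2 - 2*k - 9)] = 6*(-2*k - 1)/(2*k^2 + 2*k + 9)^2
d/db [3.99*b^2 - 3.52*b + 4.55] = 7.98*b - 3.52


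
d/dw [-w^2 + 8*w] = 8 - 2*w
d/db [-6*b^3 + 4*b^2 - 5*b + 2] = -18*b^2 + 8*b - 5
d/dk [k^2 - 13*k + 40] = 2*k - 13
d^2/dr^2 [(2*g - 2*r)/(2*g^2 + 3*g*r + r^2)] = 4*((g - r)*(3*g + 2*r)^2 + (2*g + 3*r)*(2*g^2 + 3*g*r + r^2))/(2*g^2 + 3*g*r + r^2)^3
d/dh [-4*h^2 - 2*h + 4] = -8*h - 2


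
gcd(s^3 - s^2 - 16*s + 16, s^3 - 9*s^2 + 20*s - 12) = s - 1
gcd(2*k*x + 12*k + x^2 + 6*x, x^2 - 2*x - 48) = x + 6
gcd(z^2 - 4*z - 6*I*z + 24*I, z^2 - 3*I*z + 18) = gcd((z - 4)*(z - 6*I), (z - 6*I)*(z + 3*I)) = z - 6*I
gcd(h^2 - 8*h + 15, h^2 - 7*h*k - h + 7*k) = 1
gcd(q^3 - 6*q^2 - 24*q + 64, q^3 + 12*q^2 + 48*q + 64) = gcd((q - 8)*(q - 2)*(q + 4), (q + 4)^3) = q + 4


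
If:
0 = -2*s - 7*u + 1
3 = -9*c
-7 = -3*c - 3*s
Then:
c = -1/3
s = 8/3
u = -13/21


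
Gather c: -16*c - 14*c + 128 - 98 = 30 - 30*c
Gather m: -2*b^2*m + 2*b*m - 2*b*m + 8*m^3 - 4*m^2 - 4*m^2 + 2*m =8*m^3 - 8*m^2 + m*(2 - 2*b^2)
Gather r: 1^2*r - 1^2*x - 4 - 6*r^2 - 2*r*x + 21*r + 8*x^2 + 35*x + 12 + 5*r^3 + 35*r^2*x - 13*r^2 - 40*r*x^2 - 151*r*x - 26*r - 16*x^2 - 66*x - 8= 5*r^3 + r^2*(35*x - 19) + r*(-40*x^2 - 153*x - 4) - 8*x^2 - 32*x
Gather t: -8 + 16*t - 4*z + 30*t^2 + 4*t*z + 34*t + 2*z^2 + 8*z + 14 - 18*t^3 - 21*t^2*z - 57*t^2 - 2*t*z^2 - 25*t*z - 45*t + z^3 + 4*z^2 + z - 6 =-18*t^3 + t^2*(-21*z - 27) + t*(-2*z^2 - 21*z + 5) + z^3 + 6*z^2 + 5*z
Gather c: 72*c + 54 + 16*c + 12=88*c + 66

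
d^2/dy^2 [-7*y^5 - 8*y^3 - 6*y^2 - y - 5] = -140*y^3 - 48*y - 12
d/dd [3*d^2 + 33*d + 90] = 6*d + 33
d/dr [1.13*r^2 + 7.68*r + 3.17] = 2.26*r + 7.68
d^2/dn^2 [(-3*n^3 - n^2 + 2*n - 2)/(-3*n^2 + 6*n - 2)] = 4*(45*n^3 - 36*n^2 - 18*n + 20)/(27*n^6 - 162*n^5 + 378*n^4 - 432*n^3 + 252*n^2 - 72*n + 8)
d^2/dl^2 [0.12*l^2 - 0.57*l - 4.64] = 0.240000000000000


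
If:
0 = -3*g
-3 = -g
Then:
No Solution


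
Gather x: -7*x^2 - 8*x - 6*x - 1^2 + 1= -7*x^2 - 14*x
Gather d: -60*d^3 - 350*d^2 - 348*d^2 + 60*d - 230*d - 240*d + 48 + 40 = -60*d^3 - 698*d^2 - 410*d + 88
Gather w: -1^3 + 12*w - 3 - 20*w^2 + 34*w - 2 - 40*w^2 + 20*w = -60*w^2 + 66*w - 6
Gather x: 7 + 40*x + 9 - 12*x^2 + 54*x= -12*x^2 + 94*x + 16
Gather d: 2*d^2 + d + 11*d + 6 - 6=2*d^2 + 12*d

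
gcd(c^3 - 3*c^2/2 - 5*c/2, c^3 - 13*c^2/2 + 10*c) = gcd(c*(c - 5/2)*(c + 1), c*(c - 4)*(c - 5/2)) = c^2 - 5*c/2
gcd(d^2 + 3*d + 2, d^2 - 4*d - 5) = d + 1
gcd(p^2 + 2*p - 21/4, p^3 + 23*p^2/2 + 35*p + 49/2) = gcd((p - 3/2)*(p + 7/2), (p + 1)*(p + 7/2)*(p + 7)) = p + 7/2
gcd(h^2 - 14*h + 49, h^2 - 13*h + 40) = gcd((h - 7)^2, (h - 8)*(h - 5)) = 1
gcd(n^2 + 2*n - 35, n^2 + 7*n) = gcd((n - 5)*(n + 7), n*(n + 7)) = n + 7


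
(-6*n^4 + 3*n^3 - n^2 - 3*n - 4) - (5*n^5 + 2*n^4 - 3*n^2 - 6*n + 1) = -5*n^5 - 8*n^4 + 3*n^3 + 2*n^2 + 3*n - 5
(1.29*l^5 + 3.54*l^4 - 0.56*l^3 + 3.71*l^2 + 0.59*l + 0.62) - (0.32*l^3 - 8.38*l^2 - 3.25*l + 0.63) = 1.29*l^5 + 3.54*l^4 - 0.88*l^3 + 12.09*l^2 + 3.84*l - 0.01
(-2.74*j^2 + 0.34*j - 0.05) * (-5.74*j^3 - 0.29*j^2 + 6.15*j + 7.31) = 15.7276*j^5 - 1.157*j^4 - 16.6626*j^3 - 17.9239*j^2 + 2.1779*j - 0.3655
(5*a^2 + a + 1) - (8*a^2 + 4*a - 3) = -3*a^2 - 3*a + 4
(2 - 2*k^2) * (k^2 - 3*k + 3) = -2*k^4 + 6*k^3 - 4*k^2 - 6*k + 6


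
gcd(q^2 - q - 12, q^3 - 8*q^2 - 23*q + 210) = 1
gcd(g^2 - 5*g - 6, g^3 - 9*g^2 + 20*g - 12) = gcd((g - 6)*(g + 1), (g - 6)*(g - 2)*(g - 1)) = g - 6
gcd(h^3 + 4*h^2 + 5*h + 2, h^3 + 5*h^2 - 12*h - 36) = h + 2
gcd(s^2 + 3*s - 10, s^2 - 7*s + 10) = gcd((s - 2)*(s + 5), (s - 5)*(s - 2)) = s - 2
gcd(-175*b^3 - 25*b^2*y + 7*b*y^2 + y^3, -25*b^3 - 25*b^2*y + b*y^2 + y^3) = -25*b^2 + y^2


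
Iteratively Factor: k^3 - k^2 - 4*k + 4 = (k + 2)*(k^2 - 3*k + 2) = (k - 1)*(k + 2)*(k - 2)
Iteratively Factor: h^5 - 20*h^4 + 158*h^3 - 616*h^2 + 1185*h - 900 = (h - 3)*(h^4 - 17*h^3 + 107*h^2 - 295*h + 300) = (h - 5)*(h - 3)*(h^3 - 12*h^2 + 47*h - 60) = (h - 5)*(h - 4)*(h - 3)*(h^2 - 8*h + 15) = (h - 5)*(h - 4)*(h - 3)^2*(h - 5)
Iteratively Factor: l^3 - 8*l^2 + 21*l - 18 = (l - 3)*(l^2 - 5*l + 6) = (l - 3)*(l - 2)*(l - 3)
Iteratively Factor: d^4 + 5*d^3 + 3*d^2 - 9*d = (d)*(d^3 + 5*d^2 + 3*d - 9) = d*(d - 1)*(d^2 + 6*d + 9) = d*(d - 1)*(d + 3)*(d + 3)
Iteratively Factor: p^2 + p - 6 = (p + 3)*(p - 2)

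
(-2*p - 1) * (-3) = 6*p + 3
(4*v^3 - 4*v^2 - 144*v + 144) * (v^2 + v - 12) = 4*v^5 - 196*v^3 + 48*v^2 + 1872*v - 1728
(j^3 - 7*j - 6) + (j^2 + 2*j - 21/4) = j^3 + j^2 - 5*j - 45/4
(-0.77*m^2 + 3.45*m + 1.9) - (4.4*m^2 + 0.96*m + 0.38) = -5.17*m^2 + 2.49*m + 1.52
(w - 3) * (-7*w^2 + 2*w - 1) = -7*w^3 + 23*w^2 - 7*w + 3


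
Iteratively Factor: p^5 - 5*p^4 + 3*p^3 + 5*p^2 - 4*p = (p - 1)*(p^4 - 4*p^3 - p^2 + 4*p) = (p - 4)*(p - 1)*(p^3 - p) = (p - 4)*(p - 1)*(p + 1)*(p^2 - p) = p*(p - 4)*(p - 1)*(p + 1)*(p - 1)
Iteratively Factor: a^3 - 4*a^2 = (a - 4)*(a^2) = a*(a - 4)*(a)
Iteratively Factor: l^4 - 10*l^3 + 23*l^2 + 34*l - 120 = (l - 3)*(l^3 - 7*l^2 + 2*l + 40) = (l - 4)*(l - 3)*(l^2 - 3*l - 10) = (l - 4)*(l - 3)*(l + 2)*(l - 5)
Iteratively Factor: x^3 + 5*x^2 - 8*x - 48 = (x + 4)*(x^2 + x - 12) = (x + 4)^2*(x - 3)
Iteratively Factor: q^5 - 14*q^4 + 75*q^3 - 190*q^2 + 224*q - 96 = (q - 2)*(q^4 - 12*q^3 + 51*q^2 - 88*q + 48) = (q - 3)*(q - 2)*(q^3 - 9*q^2 + 24*q - 16) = (q - 4)*(q - 3)*(q - 2)*(q^2 - 5*q + 4) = (q - 4)*(q - 3)*(q - 2)*(q - 1)*(q - 4)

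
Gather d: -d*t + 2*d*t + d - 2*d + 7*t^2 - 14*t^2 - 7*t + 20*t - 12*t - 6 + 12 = d*(t - 1) - 7*t^2 + t + 6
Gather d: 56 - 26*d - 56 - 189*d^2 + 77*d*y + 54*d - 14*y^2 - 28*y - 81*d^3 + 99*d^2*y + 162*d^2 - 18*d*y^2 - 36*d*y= -81*d^3 + d^2*(99*y - 27) + d*(-18*y^2 + 41*y + 28) - 14*y^2 - 28*y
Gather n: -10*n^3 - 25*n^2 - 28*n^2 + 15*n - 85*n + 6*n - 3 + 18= -10*n^3 - 53*n^2 - 64*n + 15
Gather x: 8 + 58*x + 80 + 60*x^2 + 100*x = 60*x^2 + 158*x + 88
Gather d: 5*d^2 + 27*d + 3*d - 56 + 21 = 5*d^2 + 30*d - 35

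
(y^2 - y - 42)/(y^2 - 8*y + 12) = (y^2 - y - 42)/(y^2 - 8*y + 12)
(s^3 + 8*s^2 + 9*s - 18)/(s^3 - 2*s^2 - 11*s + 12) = (s + 6)/(s - 4)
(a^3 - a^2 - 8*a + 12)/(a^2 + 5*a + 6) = (a^2 - 4*a + 4)/(a + 2)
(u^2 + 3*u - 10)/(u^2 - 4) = (u + 5)/(u + 2)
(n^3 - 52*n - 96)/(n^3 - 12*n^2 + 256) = (n^2 + 8*n + 12)/(n^2 - 4*n - 32)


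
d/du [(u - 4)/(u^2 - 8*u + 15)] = (u^2 - 8*u - 2*(u - 4)^2 + 15)/(u^2 - 8*u + 15)^2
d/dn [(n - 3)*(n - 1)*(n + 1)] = 3*n^2 - 6*n - 1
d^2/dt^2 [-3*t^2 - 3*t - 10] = -6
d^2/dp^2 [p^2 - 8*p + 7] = 2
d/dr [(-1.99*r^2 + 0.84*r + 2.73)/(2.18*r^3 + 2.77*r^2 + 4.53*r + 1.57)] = (4.3382*r^4 - 3.6624*r^3 - 29.1957*r^2 - 21.3728*r - 11.0481)/(4.7524*r^6 + 12.0772*r^5 + 27.4237*r^4 + 31.9414*r^3 + 29.2187*r^2 + 14.2242*r + 2.4649)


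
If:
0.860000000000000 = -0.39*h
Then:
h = -2.21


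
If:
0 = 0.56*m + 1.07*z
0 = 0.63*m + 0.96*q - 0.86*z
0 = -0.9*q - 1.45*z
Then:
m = 0.00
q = 0.00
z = 0.00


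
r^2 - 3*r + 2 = (r - 2)*(r - 1)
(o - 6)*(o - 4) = o^2 - 10*o + 24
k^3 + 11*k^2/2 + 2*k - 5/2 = (k - 1/2)*(k + 1)*(k + 5)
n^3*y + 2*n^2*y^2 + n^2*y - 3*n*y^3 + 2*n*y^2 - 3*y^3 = (n - y)*(n + 3*y)*(n*y + y)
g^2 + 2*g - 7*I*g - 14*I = (g + 2)*(g - 7*I)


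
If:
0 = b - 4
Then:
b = 4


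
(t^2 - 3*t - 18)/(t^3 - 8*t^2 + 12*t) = (t + 3)/(t*(t - 2))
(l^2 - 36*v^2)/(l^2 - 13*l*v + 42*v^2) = (-l - 6*v)/(-l + 7*v)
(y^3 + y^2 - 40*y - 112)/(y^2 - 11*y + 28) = (y^2 + 8*y + 16)/(y - 4)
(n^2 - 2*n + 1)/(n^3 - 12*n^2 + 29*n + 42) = (n^2 - 2*n + 1)/(n^3 - 12*n^2 + 29*n + 42)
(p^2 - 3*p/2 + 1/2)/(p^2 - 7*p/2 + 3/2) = (p - 1)/(p - 3)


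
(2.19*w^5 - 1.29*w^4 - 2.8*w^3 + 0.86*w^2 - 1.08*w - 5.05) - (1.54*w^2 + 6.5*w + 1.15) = 2.19*w^5 - 1.29*w^4 - 2.8*w^3 - 0.68*w^2 - 7.58*w - 6.2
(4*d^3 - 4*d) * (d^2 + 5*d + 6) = 4*d^5 + 20*d^4 + 20*d^3 - 20*d^2 - 24*d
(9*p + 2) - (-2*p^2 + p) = 2*p^2 + 8*p + 2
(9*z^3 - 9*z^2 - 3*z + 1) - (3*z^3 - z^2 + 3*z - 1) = 6*z^3 - 8*z^2 - 6*z + 2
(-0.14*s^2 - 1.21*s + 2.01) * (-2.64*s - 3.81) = 0.3696*s^3 + 3.7278*s^2 - 0.6963*s - 7.6581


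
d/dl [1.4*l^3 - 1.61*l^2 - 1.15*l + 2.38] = 4.2*l^2 - 3.22*l - 1.15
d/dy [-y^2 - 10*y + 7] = -2*y - 10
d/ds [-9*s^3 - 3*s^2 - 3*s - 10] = -27*s^2 - 6*s - 3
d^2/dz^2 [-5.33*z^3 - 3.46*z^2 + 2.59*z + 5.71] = -31.98*z - 6.92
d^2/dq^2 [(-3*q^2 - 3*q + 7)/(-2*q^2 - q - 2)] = 6*(2*q^3 - 40*q^2 - 26*q + 9)/(8*q^6 + 12*q^5 + 30*q^4 + 25*q^3 + 30*q^2 + 12*q + 8)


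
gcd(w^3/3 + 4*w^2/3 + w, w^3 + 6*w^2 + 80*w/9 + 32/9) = 1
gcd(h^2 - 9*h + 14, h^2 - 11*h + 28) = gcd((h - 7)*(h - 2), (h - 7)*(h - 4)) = h - 7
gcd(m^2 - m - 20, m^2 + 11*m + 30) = 1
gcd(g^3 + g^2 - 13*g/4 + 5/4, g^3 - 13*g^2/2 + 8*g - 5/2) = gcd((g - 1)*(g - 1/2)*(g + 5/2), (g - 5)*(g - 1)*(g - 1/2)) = g^2 - 3*g/2 + 1/2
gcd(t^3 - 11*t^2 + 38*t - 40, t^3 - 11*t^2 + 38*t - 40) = t^3 - 11*t^2 + 38*t - 40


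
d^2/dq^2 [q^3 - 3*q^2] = 6*q - 6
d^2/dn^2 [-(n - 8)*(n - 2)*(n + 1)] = 18 - 6*n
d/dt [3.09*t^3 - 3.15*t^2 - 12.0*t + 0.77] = 9.27*t^2 - 6.3*t - 12.0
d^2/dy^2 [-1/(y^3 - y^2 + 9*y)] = 2*(y*(3*y - 1)*(y^2 - y + 9) - (3*y^2 - 2*y + 9)^2)/(y^3*(y^2 - y + 9)^3)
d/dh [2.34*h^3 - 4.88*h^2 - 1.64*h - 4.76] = 7.02*h^2 - 9.76*h - 1.64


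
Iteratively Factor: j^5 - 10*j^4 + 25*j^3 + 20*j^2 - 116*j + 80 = (j - 1)*(j^4 - 9*j^3 + 16*j^2 + 36*j - 80) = (j - 2)*(j - 1)*(j^3 - 7*j^2 + 2*j + 40) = (j - 4)*(j - 2)*(j - 1)*(j^2 - 3*j - 10) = (j - 4)*(j - 2)*(j - 1)*(j + 2)*(j - 5)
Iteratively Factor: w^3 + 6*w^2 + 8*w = (w + 4)*(w^2 + 2*w) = (w + 2)*(w + 4)*(w)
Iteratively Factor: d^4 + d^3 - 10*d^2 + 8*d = (d)*(d^3 + d^2 - 10*d + 8) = d*(d - 1)*(d^2 + 2*d - 8) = d*(d - 1)*(d + 4)*(d - 2)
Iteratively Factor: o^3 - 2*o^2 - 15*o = (o - 5)*(o^2 + 3*o) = (o - 5)*(o + 3)*(o)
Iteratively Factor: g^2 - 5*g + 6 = (g - 3)*(g - 2)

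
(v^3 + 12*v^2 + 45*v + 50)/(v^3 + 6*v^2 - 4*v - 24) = (v^2 + 10*v + 25)/(v^2 + 4*v - 12)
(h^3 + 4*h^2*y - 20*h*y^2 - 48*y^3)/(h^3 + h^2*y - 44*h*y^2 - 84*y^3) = (-h + 4*y)/(-h + 7*y)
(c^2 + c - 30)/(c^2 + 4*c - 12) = (c - 5)/(c - 2)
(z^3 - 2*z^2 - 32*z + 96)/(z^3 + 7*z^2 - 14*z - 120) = (z - 4)/(z + 5)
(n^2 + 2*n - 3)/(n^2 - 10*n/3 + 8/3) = 3*(n^2 + 2*n - 3)/(3*n^2 - 10*n + 8)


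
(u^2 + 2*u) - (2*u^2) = -u^2 + 2*u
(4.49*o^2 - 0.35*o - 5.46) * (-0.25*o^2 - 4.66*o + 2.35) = -1.1225*o^4 - 20.8359*o^3 + 13.5475*o^2 + 24.6211*o - 12.831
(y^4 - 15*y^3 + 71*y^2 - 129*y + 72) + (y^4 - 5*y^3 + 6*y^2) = 2*y^4 - 20*y^3 + 77*y^2 - 129*y + 72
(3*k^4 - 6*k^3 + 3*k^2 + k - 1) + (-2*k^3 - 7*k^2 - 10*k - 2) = 3*k^4 - 8*k^3 - 4*k^2 - 9*k - 3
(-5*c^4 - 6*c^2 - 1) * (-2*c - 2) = 10*c^5 + 10*c^4 + 12*c^3 + 12*c^2 + 2*c + 2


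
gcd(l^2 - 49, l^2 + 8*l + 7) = l + 7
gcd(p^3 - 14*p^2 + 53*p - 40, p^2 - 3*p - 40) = p - 8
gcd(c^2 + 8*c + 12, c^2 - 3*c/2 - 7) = c + 2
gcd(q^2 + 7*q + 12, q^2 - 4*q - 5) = 1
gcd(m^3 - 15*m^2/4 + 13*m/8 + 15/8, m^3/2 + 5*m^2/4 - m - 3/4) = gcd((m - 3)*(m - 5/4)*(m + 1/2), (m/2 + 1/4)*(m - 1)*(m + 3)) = m + 1/2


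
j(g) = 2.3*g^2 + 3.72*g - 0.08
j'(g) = 4.6*g + 3.72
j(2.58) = 24.83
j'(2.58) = 15.59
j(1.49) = 10.57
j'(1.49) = 10.57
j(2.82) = 28.70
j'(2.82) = 16.69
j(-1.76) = 0.50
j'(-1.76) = -4.38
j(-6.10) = 62.81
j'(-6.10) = -24.34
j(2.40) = 22.10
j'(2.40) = 14.76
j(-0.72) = -1.57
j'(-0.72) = 0.41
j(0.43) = 1.94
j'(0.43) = 5.70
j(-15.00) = 461.62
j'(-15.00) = -65.28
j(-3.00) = 9.46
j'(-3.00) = -10.08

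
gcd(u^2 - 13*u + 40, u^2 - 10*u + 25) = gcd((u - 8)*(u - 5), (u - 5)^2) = u - 5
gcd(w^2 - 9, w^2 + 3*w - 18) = w - 3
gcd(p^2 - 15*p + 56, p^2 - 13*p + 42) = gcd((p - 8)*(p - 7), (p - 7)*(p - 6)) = p - 7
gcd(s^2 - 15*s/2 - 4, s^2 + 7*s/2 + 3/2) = s + 1/2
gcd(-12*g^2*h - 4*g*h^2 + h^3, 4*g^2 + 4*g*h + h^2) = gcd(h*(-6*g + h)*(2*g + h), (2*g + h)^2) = 2*g + h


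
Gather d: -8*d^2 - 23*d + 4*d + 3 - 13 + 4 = -8*d^2 - 19*d - 6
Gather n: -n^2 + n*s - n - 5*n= -n^2 + n*(s - 6)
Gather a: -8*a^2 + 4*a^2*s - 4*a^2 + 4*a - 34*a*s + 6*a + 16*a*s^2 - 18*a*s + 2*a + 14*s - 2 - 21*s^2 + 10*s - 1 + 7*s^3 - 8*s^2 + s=a^2*(4*s - 12) + a*(16*s^2 - 52*s + 12) + 7*s^3 - 29*s^2 + 25*s - 3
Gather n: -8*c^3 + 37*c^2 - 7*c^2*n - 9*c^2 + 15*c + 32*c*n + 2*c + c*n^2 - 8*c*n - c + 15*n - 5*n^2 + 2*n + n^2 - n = -8*c^3 + 28*c^2 + 16*c + n^2*(c - 4) + n*(-7*c^2 + 24*c + 16)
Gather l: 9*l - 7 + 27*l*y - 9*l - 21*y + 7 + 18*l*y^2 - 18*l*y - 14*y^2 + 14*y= l*(18*y^2 + 9*y) - 14*y^2 - 7*y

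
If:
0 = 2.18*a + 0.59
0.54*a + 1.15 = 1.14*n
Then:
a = -0.27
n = 0.88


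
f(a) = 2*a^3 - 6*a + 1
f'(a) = 6*a^2 - 6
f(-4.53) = -157.74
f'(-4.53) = 117.13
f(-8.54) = -1193.43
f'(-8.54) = 431.59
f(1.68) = 0.40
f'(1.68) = 10.93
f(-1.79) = 0.27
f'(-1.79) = 13.22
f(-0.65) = 4.35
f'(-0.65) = -3.46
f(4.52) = 158.57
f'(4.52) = 116.58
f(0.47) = -1.61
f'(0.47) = -4.67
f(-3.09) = -39.47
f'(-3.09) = 51.29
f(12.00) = 3385.00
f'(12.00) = 858.00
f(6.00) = 397.00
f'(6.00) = 210.00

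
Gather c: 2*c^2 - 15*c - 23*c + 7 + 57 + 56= 2*c^2 - 38*c + 120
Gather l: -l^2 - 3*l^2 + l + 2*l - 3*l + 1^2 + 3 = 4 - 4*l^2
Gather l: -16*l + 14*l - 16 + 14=-2*l - 2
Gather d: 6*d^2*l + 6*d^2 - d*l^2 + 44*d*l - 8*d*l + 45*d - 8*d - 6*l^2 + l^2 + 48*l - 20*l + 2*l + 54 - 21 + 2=d^2*(6*l + 6) + d*(-l^2 + 36*l + 37) - 5*l^2 + 30*l + 35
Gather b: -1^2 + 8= 7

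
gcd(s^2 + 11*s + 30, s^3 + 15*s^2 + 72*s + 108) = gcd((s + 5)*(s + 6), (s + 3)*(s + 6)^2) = s + 6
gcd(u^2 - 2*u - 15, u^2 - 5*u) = u - 5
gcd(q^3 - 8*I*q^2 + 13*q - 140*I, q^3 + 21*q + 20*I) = q^2 - I*q + 20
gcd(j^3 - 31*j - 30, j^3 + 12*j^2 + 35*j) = j + 5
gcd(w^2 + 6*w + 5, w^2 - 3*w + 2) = 1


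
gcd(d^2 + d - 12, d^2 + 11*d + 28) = d + 4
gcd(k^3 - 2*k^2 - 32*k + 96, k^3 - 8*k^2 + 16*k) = k^2 - 8*k + 16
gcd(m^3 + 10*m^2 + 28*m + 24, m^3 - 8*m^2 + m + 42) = m + 2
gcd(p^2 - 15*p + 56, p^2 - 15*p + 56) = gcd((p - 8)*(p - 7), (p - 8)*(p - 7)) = p^2 - 15*p + 56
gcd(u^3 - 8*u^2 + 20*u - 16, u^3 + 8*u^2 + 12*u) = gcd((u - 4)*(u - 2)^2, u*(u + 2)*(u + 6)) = 1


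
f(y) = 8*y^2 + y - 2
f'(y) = 16*y + 1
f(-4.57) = 160.51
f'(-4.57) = -72.12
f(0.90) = 5.38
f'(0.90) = 15.40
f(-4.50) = 155.50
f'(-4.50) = -71.00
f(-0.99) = 4.85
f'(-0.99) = -14.84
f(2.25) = 40.75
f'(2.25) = 37.00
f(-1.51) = 14.73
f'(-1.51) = -23.16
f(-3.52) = 93.60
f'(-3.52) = -55.32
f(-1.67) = 18.64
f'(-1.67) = -25.72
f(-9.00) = 637.00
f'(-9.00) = -143.00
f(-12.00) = 1138.00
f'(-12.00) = -191.00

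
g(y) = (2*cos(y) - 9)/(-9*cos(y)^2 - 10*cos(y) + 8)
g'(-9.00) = 0.39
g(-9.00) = -1.12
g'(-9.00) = 0.39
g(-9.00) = -1.12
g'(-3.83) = -0.37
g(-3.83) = -1.02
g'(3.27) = 0.16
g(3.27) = -1.21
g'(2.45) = -0.36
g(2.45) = -1.02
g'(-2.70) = 0.40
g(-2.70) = -1.12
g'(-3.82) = -0.37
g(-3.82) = -1.02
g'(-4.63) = 0.79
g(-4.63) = -1.05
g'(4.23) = 0.04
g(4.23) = -0.93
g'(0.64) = 3.40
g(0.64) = 1.27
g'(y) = (-18*sin(y)*cos(y) - 10*sin(y))*(2*cos(y) - 9)/(-9*cos(y)^2 - 10*cos(y) + 8)^2 - 2*sin(y)/(-9*cos(y)^2 - 10*cos(y) + 8) = 2*(-9*cos(y)^2 + 81*cos(y) + 37)*sin(y)/(-9*sin(y)^2 + 10*cos(y) + 1)^2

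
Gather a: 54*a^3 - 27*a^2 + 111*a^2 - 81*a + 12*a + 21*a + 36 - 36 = 54*a^3 + 84*a^2 - 48*a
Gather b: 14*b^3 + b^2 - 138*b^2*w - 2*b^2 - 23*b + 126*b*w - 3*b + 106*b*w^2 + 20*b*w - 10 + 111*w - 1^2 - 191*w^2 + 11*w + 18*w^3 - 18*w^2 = 14*b^3 + b^2*(-138*w - 1) + b*(106*w^2 + 146*w - 26) + 18*w^3 - 209*w^2 + 122*w - 11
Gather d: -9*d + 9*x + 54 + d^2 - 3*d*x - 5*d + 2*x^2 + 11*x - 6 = d^2 + d*(-3*x - 14) + 2*x^2 + 20*x + 48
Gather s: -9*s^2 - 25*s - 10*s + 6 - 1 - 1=-9*s^2 - 35*s + 4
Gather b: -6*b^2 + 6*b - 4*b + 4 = -6*b^2 + 2*b + 4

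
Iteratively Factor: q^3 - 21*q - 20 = (q + 4)*(q^2 - 4*q - 5) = (q - 5)*(q + 4)*(q + 1)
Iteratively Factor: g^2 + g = (g + 1)*(g)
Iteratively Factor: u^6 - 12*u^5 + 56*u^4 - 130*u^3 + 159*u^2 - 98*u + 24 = (u - 2)*(u^5 - 10*u^4 + 36*u^3 - 58*u^2 + 43*u - 12) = (u - 2)*(u - 1)*(u^4 - 9*u^3 + 27*u^2 - 31*u + 12) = (u - 3)*(u - 2)*(u - 1)*(u^3 - 6*u^2 + 9*u - 4) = (u - 4)*(u - 3)*(u - 2)*(u - 1)*(u^2 - 2*u + 1) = (u - 4)*(u - 3)*(u - 2)*(u - 1)^2*(u - 1)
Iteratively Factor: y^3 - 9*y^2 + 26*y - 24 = (y - 3)*(y^2 - 6*y + 8) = (y - 3)*(y - 2)*(y - 4)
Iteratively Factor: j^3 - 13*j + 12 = (j - 1)*(j^2 + j - 12) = (j - 3)*(j - 1)*(j + 4)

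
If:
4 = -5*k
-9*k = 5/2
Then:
No Solution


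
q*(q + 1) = q^2 + q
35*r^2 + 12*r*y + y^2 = (5*r + y)*(7*r + y)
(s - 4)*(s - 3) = s^2 - 7*s + 12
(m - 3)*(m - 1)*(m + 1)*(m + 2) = m^4 - m^3 - 7*m^2 + m + 6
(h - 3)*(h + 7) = h^2 + 4*h - 21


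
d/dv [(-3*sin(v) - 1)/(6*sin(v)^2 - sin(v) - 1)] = 2*cos(v)/(2*sin(v) - 1)^2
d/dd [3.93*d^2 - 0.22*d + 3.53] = 7.86*d - 0.22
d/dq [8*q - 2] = 8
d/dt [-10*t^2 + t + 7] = 1 - 20*t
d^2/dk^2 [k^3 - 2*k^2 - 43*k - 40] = 6*k - 4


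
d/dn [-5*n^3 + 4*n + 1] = 4 - 15*n^2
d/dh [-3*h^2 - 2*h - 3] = -6*h - 2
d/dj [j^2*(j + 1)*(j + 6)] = j*(4*j^2 + 21*j + 12)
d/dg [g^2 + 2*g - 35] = 2*g + 2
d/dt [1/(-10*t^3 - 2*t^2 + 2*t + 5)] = 2*(15*t^2 + 2*t - 1)/(10*t^3 + 2*t^2 - 2*t - 5)^2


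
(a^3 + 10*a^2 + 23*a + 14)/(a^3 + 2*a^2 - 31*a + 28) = (a^2 + 3*a + 2)/(a^2 - 5*a + 4)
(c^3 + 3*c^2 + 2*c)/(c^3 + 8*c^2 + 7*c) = (c + 2)/(c + 7)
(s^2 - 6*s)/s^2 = (s - 6)/s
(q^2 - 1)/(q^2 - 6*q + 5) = (q + 1)/(q - 5)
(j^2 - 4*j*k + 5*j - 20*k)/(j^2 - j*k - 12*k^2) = (j + 5)/(j + 3*k)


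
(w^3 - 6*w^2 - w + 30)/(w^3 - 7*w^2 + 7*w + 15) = (w + 2)/(w + 1)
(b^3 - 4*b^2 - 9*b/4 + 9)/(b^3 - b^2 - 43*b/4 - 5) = (4*b^2 - 9)/(4*b^2 + 12*b + 5)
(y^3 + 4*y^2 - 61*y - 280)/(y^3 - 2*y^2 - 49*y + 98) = (y^2 - 3*y - 40)/(y^2 - 9*y + 14)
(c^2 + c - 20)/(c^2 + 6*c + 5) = (c - 4)/(c + 1)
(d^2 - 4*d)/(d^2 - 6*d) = (d - 4)/(d - 6)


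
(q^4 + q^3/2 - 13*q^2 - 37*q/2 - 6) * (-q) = -q^5 - q^4/2 + 13*q^3 + 37*q^2/2 + 6*q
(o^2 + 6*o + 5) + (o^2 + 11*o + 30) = 2*o^2 + 17*o + 35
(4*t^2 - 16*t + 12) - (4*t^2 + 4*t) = 12 - 20*t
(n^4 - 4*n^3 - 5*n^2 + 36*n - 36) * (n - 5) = n^5 - 9*n^4 + 15*n^3 + 61*n^2 - 216*n + 180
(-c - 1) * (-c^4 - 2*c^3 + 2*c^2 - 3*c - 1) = c^5 + 3*c^4 + c^2 + 4*c + 1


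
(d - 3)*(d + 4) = d^2 + d - 12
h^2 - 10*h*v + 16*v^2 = (h - 8*v)*(h - 2*v)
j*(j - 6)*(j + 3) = j^3 - 3*j^2 - 18*j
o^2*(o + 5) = o^3 + 5*o^2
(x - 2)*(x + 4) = x^2 + 2*x - 8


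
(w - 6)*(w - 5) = w^2 - 11*w + 30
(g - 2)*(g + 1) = g^2 - g - 2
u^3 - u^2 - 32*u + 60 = (u - 5)*(u - 2)*(u + 6)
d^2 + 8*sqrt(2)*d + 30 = (d + 3*sqrt(2))*(d + 5*sqrt(2))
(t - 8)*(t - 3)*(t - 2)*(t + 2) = t^4 - 11*t^3 + 20*t^2 + 44*t - 96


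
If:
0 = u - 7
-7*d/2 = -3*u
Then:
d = 6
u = 7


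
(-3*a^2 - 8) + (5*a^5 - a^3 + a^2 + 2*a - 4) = 5*a^5 - a^3 - 2*a^2 + 2*a - 12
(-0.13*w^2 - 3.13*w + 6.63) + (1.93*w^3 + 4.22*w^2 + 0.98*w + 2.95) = 1.93*w^3 + 4.09*w^2 - 2.15*w + 9.58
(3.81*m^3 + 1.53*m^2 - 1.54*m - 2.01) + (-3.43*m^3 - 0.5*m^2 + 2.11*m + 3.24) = 0.38*m^3 + 1.03*m^2 + 0.57*m + 1.23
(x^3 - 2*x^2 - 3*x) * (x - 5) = x^4 - 7*x^3 + 7*x^2 + 15*x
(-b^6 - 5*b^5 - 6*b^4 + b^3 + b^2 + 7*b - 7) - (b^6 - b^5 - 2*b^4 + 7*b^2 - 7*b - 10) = -2*b^6 - 4*b^5 - 4*b^4 + b^3 - 6*b^2 + 14*b + 3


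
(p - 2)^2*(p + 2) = p^3 - 2*p^2 - 4*p + 8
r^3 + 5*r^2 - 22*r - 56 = (r - 4)*(r + 2)*(r + 7)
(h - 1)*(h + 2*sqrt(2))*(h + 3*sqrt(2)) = h^3 - h^2 + 5*sqrt(2)*h^2 - 5*sqrt(2)*h + 12*h - 12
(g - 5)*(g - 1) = g^2 - 6*g + 5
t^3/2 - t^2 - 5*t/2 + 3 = (t/2 + 1)*(t - 3)*(t - 1)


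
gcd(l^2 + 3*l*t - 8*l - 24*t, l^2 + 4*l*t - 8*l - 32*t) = l - 8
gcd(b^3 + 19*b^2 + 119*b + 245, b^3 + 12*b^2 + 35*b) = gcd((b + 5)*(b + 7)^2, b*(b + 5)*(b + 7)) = b^2 + 12*b + 35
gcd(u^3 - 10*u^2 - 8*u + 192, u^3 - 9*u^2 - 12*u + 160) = u^2 - 4*u - 32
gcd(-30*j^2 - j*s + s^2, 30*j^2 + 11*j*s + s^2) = 5*j + s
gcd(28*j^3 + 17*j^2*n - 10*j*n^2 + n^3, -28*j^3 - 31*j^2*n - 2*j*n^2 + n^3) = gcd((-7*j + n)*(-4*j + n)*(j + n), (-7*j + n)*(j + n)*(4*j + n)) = 7*j^2 + 6*j*n - n^2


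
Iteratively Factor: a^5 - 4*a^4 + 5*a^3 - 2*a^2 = (a)*(a^4 - 4*a^3 + 5*a^2 - 2*a) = a^2*(a^3 - 4*a^2 + 5*a - 2) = a^2*(a - 2)*(a^2 - 2*a + 1) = a^2*(a - 2)*(a - 1)*(a - 1)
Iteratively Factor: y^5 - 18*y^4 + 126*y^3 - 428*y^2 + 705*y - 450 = (y - 2)*(y^4 - 16*y^3 + 94*y^2 - 240*y + 225) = (y - 3)*(y - 2)*(y^3 - 13*y^2 + 55*y - 75) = (y - 5)*(y - 3)*(y - 2)*(y^2 - 8*y + 15) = (y - 5)^2*(y - 3)*(y - 2)*(y - 3)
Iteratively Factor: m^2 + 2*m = (m)*(m + 2)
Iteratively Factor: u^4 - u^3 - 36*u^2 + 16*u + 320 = (u + 4)*(u^3 - 5*u^2 - 16*u + 80) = (u - 5)*(u + 4)*(u^2 - 16) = (u - 5)*(u - 4)*(u + 4)*(u + 4)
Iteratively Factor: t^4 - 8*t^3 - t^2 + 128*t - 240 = (t - 5)*(t^3 - 3*t^2 - 16*t + 48) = (t - 5)*(t + 4)*(t^2 - 7*t + 12) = (t - 5)*(t - 4)*(t + 4)*(t - 3)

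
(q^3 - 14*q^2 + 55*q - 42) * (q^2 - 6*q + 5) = q^5 - 20*q^4 + 144*q^3 - 442*q^2 + 527*q - 210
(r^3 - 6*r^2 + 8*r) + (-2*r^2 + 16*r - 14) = r^3 - 8*r^2 + 24*r - 14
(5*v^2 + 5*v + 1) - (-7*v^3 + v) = 7*v^3 + 5*v^2 + 4*v + 1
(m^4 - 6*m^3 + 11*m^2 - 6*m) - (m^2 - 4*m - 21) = m^4 - 6*m^3 + 10*m^2 - 2*m + 21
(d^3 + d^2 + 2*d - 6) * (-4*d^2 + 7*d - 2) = -4*d^5 + 3*d^4 - 3*d^3 + 36*d^2 - 46*d + 12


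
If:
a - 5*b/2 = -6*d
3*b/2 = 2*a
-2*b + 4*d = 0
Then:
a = 0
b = 0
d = 0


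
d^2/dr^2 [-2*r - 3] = 0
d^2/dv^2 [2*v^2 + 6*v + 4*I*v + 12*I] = 4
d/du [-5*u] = -5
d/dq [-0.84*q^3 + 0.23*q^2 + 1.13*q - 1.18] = -2.52*q^2 + 0.46*q + 1.13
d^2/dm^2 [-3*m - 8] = 0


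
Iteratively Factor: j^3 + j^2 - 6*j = (j + 3)*(j^2 - 2*j) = (j - 2)*(j + 3)*(j)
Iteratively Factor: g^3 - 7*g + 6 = (g - 2)*(g^2 + 2*g - 3) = (g - 2)*(g - 1)*(g + 3)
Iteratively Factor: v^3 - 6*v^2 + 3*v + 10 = (v - 2)*(v^2 - 4*v - 5) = (v - 5)*(v - 2)*(v + 1)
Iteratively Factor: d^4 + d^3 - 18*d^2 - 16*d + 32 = (d + 2)*(d^3 - d^2 - 16*d + 16) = (d - 4)*(d + 2)*(d^2 + 3*d - 4) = (d - 4)*(d + 2)*(d + 4)*(d - 1)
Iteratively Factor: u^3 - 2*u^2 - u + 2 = (u + 1)*(u^2 - 3*u + 2) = (u - 1)*(u + 1)*(u - 2)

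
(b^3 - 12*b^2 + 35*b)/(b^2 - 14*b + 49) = b*(b - 5)/(b - 7)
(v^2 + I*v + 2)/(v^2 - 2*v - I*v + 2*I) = (v + 2*I)/(v - 2)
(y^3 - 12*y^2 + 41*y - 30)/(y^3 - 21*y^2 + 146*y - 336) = (y^2 - 6*y + 5)/(y^2 - 15*y + 56)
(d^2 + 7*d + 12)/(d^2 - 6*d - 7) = (d^2 + 7*d + 12)/(d^2 - 6*d - 7)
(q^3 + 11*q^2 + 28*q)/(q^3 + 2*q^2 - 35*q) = (q + 4)/(q - 5)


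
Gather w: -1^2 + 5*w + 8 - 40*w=7 - 35*w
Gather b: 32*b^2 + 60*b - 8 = 32*b^2 + 60*b - 8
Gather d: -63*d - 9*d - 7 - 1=-72*d - 8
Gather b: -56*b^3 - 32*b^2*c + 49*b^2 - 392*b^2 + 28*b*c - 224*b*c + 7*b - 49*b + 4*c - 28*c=-56*b^3 + b^2*(-32*c - 343) + b*(-196*c - 42) - 24*c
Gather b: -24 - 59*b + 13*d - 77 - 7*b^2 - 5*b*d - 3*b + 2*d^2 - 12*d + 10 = -7*b^2 + b*(-5*d - 62) + 2*d^2 + d - 91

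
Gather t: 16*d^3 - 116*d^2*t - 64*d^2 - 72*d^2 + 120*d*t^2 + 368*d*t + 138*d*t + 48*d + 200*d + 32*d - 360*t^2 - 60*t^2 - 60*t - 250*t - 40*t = 16*d^3 - 136*d^2 + 280*d + t^2*(120*d - 420) + t*(-116*d^2 + 506*d - 350)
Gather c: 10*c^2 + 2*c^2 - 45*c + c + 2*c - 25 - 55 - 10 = 12*c^2 - 42*c - 90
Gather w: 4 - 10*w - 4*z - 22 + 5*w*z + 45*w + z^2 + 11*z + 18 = w*(5*z + 35) + z^2 + 7*z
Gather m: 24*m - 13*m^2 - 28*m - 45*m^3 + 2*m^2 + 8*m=-45*m^3 - 11*m^2 + 4*m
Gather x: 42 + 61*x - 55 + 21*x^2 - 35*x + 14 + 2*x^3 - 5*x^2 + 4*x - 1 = 2*x^3 + 16*x^2 + 30*x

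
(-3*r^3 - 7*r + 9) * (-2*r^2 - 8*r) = 6*r^5 + 24*r^4 + 14*r^3 + 38*r^2 - 72*r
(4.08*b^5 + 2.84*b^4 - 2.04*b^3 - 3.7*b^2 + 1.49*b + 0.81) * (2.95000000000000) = 12.036*b^5 + 8.378*b^4 - 6.018*b^3 - 10.915*b^2 + 4.3955*b + 2.3895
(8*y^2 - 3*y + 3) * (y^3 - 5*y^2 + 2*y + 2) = 8*y^5 - 43*y^4 + 34*y^3 - 5*y^2 + 6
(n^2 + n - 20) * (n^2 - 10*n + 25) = n^4 - 9*n^3 - 5*n^2 + 225*n - 500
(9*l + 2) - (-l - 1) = 10*l + 3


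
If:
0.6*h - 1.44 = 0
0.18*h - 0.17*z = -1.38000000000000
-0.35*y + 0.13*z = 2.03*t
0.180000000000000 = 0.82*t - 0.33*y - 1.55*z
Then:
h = 2.40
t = 6.59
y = -34.24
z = 10.66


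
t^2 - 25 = (t - 5)*(t + 5)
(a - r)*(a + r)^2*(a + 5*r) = a^4 + 6*a^3*r + 4*a^2*r^2 - 6*a*r^3 - 5*r^4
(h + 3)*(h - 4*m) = h^2 - 4*h*m + 3*h - 12*m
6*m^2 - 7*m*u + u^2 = (-6*m + u)*(-m + u)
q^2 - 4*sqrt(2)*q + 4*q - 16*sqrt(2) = (q + 4)*(q - 4*sqrt(2))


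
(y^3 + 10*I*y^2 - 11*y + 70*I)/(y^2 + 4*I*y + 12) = (y^2 + 12*I*y - 35)/(y + 6*I)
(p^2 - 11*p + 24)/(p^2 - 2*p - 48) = (p - 3)/(p + 6)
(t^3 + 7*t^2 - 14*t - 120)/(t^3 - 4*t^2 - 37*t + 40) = (t^2 + 2*t - 24)/(t^2 - 9*t + 8)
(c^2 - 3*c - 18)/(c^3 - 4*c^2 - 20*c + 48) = (c + 3)/(c^2 + 2*c - 8)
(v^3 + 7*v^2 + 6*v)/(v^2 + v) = v + 6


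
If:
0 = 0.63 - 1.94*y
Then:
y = 0.32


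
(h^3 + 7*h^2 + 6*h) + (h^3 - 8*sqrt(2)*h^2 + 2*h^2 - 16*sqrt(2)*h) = 2*h^3 - 8*sqrt(2)*h^2 + 9*h^2 - 16*sqrt(2)*h + 6*h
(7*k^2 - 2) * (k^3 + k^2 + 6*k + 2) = 7*k^5 + 7*k^4 + 40*k^3 + 12*k^2 - 12*k - 4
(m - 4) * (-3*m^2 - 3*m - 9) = -3*m^3 + 9*m^2 + 3*m + 36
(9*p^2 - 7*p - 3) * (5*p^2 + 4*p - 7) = 45*p^4 + p^3 - 106*p^2 + 37*p + 21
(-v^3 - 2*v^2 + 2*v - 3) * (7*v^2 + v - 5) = -7*v^5 - 15*v^4 + 17*v^3 - 9*v^2 - 13*v + 15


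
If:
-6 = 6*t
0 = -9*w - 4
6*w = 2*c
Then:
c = -4/3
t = -1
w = -4/9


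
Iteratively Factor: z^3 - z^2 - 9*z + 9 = (z - 1)*(z^2 - 9) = (z - 3)*(z - 1)*(z + 3)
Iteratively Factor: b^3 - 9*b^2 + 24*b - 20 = (b - 2)*(b^2 - 7*b + 10) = (b - 5)*(b - 2)*(b - 2)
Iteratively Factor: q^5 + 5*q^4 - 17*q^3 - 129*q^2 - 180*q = (q)*(q^4 + 5*q^3 - 17*q^2 - 129*q - 180) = q*(q + 4)*(q^3 + q^2 - 21*q - 45) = q*(q - 5)*(q + 4)*(q^2 + 6*q + 9) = q*(q - 5)*(q + 3)*(q + 4)*(q + 3)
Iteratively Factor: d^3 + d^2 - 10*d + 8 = (d + 4)*(d^2 - 3*d + 2) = (d - 2)*(d + 4)*(d - 1)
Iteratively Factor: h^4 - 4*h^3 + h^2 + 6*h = (h - 2)*(h^3 - 2*h^2 - 3*h) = (h - 3)*(h - 2)*(h^2 + h) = (h - 3)*(h - 2)*(h + 1)*(h)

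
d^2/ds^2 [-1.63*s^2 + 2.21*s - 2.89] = -3.26000000000000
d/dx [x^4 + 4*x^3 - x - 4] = 4*x^3 + 12*x^2 - 1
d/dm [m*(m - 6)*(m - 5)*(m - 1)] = 4*m^3 - 36*m^2 + 82*m - 30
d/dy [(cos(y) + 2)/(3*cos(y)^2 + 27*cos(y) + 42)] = sin(y)/(3*(cos(y) + 7)^2)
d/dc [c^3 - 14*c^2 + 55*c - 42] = 3*c^2 - 28*c + 55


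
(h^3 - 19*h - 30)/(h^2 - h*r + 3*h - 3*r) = (-h^2 + 3*h + 10)/(-h + r)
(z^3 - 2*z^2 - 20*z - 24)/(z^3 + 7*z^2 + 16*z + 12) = (z - 6)/(z + 3)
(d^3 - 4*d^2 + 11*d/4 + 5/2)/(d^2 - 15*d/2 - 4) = (d^2 - 9*d/2 + 5)/(d - 8)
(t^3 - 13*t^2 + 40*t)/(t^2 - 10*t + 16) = t*(t - 5)/(t - 2)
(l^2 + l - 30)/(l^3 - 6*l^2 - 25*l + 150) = (l + 6)/(l^2 - l - 30)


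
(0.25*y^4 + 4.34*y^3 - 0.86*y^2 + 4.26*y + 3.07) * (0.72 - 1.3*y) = -0.325*y^5 - 5.462*y^4 + 4.2428*y^3 - 6.1572*y^2 - 0.9238*y + 2.2104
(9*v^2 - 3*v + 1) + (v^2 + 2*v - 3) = 10*v^2 - v - 2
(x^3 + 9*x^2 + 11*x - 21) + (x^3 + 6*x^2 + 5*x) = 2*x^3 + 15*x^2 + 16*x - 21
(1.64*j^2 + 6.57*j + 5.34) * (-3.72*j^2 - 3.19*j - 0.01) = -6.1008*j^4 - 29.672*j^3 - 40.8395*j^2 - 17.1003*j - 0.0534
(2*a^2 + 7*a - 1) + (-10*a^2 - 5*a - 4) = -8*a^2 + 2*a - 5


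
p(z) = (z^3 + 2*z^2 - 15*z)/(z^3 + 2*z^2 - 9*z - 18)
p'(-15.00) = -0.00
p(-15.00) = 0.96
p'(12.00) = 0.00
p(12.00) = 0.97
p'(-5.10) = -0.74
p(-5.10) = 0.08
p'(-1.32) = 10.85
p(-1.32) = -4.25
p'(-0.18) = 1.06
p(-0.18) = -0.17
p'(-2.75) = -85.33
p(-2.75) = 33.00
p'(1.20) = 0.25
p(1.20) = 0.55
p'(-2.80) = -140.62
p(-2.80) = 38.50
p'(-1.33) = 11.21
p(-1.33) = -4.36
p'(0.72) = 0.38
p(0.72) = 0.41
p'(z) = (-3*z^2 - 4*z + 9)*(z^3 + 2*z^2 - 15*z)/(z^3 + 2*z^2 - 9*z - 18)^2 + (3*z^2 + 4*z - 15)/(z^3 + 2*z^2 - 9*z - 18)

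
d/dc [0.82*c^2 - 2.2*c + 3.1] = 1.64*c - 2.2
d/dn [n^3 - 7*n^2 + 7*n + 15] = 3*n^2 - 14*n + 7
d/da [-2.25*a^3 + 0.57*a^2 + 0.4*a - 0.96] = -6.75*a^2 + 1.14*a + 0.4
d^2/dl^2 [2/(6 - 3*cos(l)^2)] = 4*(2*sin(l)^4 - 5*sin(l)^2 + 1)/(3*(cos(l)^2 - 2)^3)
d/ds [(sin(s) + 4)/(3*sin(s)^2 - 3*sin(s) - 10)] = (-3*sin(s)^2 - 24*sin(s) + 2)*cos(s)/(3*sin(s)^2 - 3*sin(s) - 10)^2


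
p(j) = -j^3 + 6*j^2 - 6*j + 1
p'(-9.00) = -357.00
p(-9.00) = 1270.00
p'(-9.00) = -357.00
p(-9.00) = 1270.00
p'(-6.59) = -215.36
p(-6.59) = 587.30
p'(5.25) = -25.69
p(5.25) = -9.83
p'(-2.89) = -65.74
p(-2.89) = 92.59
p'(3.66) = -2.27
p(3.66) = 10.39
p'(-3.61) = -88.42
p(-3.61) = 147.90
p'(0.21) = -3.61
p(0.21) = -0.00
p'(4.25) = -9.19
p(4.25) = 7.11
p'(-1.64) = -33.75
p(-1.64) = 31.39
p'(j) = -3*j^2 + 12*j - 6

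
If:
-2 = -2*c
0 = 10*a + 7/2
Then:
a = -7/20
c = 1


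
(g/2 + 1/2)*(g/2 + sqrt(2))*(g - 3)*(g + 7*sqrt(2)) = g^4/4 - g^3/2 + 9*sqrt(2)*g^3/4 - 9*sqrt(2)*g^2/2 + 25*g^2/4 - 14*g - 27*sqrt(2)*g/4 - 21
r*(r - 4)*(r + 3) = r^3 - r^2 - 12*r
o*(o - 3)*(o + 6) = o^3 + 3*o^2 - 18*o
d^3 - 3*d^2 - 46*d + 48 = (d - 8)*(d - 1)*(d + 6)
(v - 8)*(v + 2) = v^2 - 6*v - 16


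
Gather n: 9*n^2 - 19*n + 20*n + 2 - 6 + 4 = 9*n^2 + n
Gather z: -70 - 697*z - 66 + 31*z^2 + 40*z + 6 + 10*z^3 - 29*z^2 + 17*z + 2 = 10*z^3 + 2*z^2 - 640*z - 128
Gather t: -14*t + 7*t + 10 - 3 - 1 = 6 - 7*t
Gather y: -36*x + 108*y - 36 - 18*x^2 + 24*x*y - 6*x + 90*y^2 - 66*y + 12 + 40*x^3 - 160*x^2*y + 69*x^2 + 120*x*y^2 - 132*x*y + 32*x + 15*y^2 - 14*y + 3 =40*x^3 + 51*x^2 - 10*x + y^2*(120*x + 105) + y*(-160*x^2 - 108*x + 28) - 21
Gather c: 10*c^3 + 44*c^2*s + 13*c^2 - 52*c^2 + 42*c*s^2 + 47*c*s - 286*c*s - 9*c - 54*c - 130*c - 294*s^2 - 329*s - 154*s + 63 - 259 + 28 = 10*c^3 + c^2*(44*s - 39) + c*(42*s^2 - 239*s - 193) - 294*s^2 - 483*s - 168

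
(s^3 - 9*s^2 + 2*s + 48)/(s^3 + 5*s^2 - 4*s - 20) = (s^2 - 11*s + 24)/(s^2 + 3*s - 10)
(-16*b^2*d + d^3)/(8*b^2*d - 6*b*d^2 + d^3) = (-4*b - d)/(2*b - d)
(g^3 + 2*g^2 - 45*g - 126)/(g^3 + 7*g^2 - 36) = (g - 7)/(g - 2)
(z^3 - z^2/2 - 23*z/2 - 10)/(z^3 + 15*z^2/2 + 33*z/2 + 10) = (z - 4)/(z + 4)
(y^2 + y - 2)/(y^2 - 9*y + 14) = (y^2 + y - 2)/(y^2 - 9*y + 14)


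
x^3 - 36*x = x*(x - 6)*(x + 6)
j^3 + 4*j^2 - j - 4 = (j - 1)*(j + 1)*(j + 4)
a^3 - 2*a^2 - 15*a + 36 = (a - 3)^2*(a + 4)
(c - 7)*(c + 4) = c^2 - 3*c - 28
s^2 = s^2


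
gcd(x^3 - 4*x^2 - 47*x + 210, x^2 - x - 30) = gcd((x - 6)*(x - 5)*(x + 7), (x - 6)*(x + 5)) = x - 6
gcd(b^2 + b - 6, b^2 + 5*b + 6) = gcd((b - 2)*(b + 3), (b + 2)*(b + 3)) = b + 3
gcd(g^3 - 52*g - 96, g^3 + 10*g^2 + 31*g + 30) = g + 2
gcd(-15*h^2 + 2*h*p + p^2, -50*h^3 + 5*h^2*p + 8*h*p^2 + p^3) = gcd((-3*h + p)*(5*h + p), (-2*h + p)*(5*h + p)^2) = 5*h + p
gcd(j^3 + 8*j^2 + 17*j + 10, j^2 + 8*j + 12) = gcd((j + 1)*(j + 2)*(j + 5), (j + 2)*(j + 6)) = j + 2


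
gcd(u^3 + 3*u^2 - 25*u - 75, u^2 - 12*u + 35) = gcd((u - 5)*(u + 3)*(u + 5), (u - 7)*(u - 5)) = u - 5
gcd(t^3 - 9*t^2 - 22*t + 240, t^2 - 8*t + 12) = t - 6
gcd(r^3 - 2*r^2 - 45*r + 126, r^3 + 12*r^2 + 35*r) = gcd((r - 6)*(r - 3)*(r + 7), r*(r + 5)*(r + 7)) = r + 7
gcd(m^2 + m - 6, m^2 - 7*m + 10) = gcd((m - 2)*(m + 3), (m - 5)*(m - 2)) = m - 2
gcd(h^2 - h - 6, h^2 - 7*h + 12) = h - 3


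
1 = 1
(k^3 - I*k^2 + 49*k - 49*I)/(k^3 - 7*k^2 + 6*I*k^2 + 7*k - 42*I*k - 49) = (k - 7*I)/(k - 7)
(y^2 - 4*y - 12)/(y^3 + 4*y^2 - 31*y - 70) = (y - 6)/(y^2 + 2*y - 35)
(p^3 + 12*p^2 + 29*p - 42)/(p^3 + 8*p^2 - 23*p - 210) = (p - 1)/(p - 5)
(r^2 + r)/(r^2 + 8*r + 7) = r/(r + 7)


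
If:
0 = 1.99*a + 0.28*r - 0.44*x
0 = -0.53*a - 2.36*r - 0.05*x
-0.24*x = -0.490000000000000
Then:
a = 0.47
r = -0.15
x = 2.04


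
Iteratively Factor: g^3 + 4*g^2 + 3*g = (g + 1)*(g^2 + 3*g) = g*(g + 1)*(g + 3)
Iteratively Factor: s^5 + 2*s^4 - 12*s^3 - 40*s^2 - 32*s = (s - 4)*(s^4 + 6*s^3 + 12*s^2 + 8*s) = (s - 4)*(s + 2)*(s^3 + 4*s^2 + 4*s) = (s - 4)*(s + 2)^2*(s^2 + 2*s) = (s - 4)*(s + 2)^3*(s)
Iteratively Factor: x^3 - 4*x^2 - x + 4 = (x - 4)*(x^2 - 1) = (x - 4)*(x - 1)*(x + 1)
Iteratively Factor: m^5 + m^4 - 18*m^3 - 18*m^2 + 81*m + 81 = (m - 3)*(m^4 + 4*m^3 - 6*m^2 - 36*m - 27) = (m - 3)*(m + 1)*(m^3 + 3*m^2 - 9*m - 27) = (m - 3)^2*(m + 1)*(m^2 + 6*m + 9) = (m - 3)^2*(m + 1)*(m + 3)*(m + 3)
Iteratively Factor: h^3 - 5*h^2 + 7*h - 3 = (h - 1)*(h^2 - 4*h + 3) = (h - 1)^2*(h - 3)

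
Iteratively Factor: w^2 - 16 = (w - 4)*(w + 4)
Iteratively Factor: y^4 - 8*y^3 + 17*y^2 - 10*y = (y - 1)*(y^3 - 7*y^2 + 10*y) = (y - 5)*(y - 1)*(y^2 - 2*y) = (y - 5)*(y - 2)*(y - 1)*(y)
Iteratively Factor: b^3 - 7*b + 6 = (b - 1)*(b^2 + b - 6) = (b - 2)*(b - 1)*(b + 3)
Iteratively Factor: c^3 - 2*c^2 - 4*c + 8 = (c + 2)*(c^2 - 4*c + 4) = (c - 2)*(c + 2)*(c - 2)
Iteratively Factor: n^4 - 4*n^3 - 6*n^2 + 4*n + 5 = (n - 5)*(n^3 + n^2 - n - 1) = (n - 5)*(n - 1)*(n^2 + 2*n + 1) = (n - 5)*(n - 1)*(n + 1)*(n + 1)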